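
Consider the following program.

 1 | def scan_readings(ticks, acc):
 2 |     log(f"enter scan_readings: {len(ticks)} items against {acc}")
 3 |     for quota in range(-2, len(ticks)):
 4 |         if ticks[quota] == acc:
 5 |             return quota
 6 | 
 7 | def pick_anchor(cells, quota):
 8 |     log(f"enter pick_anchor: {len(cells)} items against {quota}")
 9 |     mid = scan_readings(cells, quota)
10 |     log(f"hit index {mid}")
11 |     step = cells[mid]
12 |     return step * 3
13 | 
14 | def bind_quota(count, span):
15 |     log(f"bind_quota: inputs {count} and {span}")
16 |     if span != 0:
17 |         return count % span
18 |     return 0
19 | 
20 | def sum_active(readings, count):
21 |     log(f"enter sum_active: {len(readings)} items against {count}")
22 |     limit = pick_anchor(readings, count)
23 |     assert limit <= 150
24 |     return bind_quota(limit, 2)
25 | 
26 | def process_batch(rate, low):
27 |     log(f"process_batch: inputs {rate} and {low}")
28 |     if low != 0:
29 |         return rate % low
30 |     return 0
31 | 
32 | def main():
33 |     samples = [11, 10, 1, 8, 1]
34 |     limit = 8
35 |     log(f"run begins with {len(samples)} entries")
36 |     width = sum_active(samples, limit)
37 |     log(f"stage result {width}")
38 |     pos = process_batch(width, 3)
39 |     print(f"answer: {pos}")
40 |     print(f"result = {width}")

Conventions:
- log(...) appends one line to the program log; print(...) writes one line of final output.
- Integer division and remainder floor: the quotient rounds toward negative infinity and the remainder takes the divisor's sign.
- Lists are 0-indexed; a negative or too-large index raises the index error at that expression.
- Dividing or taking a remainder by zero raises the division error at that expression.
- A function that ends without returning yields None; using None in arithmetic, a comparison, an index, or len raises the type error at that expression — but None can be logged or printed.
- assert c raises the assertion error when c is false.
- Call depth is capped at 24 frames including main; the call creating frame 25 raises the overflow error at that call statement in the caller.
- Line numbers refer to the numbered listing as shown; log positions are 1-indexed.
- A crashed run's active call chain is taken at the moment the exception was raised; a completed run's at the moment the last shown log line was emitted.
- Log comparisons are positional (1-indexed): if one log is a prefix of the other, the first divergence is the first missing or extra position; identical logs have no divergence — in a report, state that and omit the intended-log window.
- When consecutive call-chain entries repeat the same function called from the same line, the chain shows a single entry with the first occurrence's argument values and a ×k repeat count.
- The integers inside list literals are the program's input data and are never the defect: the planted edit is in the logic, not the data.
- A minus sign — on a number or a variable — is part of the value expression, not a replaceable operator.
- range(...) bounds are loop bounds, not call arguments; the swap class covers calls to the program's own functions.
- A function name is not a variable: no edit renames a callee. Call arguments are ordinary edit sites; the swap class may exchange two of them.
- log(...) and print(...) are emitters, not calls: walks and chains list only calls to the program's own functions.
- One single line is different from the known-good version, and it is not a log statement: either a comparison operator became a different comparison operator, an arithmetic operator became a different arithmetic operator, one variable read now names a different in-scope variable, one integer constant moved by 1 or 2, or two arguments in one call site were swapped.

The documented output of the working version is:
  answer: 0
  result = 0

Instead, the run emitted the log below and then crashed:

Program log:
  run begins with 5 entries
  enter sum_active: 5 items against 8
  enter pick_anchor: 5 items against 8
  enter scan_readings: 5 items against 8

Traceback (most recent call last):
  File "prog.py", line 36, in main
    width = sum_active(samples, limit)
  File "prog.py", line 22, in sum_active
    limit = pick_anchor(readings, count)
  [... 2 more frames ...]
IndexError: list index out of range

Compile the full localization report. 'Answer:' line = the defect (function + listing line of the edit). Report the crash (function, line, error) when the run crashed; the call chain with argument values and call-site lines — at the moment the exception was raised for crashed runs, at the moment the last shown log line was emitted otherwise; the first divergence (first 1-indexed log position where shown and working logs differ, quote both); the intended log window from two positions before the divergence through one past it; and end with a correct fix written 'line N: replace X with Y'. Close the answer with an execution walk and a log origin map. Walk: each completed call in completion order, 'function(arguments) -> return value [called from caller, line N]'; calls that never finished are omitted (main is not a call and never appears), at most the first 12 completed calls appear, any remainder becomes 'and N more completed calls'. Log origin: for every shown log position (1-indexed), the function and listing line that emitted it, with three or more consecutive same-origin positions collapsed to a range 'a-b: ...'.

Answer: the defect is in scan_readings at line 3.
Key observation: Only 4 log lines were emitted before the run died; the intended continuation was 'hit index 3'.
Crash: scan_readings, line 4, IndexError.
Call chain: main -> sum_active([11, 10, 1, 8, 1], 8) (called at line 36) -> pick_anchor([11, 10, 1, 8, 1], 8) (called at line 22) -> scan_readings([11, 10, 1, 8, 1], 8) (called at line 9).
First divergence: position 5; the shown log stops at 4 lines while the working version next logs 'hit index 3'.
Intended log window:
  3: enter pick_anchor: 5 items against 8
  4: enter scan_readings: 5 items against 8
  5: hit index 3
  6: bind_quota: inputs 24 and 2
Execution walk:
  (no call completed)
Origin of each log line:
  1 — main, line 35
  2 — sum_active, line 21
  3 — pick_anchor, line 8
  4 — scan_readings, line 2
A correct fix: line 3: replace `-2` with `0`.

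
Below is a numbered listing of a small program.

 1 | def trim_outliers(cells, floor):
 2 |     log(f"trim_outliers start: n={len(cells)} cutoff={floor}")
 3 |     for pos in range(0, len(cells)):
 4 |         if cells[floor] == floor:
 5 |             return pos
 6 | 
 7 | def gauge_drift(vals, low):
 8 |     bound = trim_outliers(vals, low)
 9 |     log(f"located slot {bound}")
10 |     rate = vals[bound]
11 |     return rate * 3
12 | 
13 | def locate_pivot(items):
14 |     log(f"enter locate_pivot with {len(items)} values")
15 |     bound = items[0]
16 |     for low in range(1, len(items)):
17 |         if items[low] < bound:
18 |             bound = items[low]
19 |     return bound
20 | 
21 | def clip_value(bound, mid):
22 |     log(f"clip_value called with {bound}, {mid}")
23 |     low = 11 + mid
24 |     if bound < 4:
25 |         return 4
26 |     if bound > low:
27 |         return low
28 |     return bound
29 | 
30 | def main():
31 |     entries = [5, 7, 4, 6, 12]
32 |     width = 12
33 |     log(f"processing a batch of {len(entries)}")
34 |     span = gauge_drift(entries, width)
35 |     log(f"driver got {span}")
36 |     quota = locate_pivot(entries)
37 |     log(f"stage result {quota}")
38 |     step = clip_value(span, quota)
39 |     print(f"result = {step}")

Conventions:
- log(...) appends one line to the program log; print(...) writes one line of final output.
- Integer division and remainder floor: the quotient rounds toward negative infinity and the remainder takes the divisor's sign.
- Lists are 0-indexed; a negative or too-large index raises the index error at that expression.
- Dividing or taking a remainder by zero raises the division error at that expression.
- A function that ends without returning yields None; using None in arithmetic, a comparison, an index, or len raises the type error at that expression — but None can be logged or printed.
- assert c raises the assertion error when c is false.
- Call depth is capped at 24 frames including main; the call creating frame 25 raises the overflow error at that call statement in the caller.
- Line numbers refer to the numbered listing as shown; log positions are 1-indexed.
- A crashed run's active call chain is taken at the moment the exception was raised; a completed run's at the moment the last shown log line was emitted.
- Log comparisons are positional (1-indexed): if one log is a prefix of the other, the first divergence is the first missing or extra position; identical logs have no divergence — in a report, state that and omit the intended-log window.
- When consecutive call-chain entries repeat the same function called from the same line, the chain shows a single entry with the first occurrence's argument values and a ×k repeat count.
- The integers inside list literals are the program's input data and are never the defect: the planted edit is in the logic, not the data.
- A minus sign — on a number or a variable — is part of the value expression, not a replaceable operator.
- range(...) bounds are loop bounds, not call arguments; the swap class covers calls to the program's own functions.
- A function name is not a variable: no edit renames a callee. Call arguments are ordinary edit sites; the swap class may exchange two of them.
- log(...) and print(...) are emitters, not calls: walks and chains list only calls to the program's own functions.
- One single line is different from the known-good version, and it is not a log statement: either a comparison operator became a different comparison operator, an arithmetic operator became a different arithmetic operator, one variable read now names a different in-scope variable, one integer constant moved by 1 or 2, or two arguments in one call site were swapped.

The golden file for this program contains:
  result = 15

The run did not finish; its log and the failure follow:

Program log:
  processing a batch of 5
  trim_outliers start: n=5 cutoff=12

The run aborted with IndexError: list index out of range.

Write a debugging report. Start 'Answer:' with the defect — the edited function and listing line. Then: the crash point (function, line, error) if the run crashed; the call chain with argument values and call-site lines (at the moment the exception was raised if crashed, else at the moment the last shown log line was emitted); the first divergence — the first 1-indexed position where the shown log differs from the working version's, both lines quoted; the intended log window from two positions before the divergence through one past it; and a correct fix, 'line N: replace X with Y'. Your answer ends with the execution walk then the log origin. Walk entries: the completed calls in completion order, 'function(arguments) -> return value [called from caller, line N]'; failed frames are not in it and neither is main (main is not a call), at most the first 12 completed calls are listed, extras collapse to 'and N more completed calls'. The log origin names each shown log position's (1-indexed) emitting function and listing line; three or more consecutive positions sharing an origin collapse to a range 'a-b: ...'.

Answer: the defect is in trim_outliers at line 4.
Key fact: The faulty run's log stops after 2 lines; the working version's next line would be 'located slot 4'.
Crash: trim_outliers, line 4, IndexError.
Call chain: main -> gauge_drift([5, 7, 4, 6, 12], 12) (called at line 34) -> trim_outliers([5, 7, 4, 6, 12], 12) (called at line 8).
First divergence: position 3 — the faulty run's log ends after 2 lines; the working version continues with 'located slot 4'.
Intended log window:
  1: processing a batch of 5
  2: trim_outliers start: n=5 cutoff=12
  3: located slot 4
  4: driver got 36
Execution walk:
  (no call completed)
Origin of each log line:
  1: emitted by main (line 33)
  2: emitted by trim_outliers (line 2)
A correct fix: line 4: replace `cells[floor]` with `cells[pos]`.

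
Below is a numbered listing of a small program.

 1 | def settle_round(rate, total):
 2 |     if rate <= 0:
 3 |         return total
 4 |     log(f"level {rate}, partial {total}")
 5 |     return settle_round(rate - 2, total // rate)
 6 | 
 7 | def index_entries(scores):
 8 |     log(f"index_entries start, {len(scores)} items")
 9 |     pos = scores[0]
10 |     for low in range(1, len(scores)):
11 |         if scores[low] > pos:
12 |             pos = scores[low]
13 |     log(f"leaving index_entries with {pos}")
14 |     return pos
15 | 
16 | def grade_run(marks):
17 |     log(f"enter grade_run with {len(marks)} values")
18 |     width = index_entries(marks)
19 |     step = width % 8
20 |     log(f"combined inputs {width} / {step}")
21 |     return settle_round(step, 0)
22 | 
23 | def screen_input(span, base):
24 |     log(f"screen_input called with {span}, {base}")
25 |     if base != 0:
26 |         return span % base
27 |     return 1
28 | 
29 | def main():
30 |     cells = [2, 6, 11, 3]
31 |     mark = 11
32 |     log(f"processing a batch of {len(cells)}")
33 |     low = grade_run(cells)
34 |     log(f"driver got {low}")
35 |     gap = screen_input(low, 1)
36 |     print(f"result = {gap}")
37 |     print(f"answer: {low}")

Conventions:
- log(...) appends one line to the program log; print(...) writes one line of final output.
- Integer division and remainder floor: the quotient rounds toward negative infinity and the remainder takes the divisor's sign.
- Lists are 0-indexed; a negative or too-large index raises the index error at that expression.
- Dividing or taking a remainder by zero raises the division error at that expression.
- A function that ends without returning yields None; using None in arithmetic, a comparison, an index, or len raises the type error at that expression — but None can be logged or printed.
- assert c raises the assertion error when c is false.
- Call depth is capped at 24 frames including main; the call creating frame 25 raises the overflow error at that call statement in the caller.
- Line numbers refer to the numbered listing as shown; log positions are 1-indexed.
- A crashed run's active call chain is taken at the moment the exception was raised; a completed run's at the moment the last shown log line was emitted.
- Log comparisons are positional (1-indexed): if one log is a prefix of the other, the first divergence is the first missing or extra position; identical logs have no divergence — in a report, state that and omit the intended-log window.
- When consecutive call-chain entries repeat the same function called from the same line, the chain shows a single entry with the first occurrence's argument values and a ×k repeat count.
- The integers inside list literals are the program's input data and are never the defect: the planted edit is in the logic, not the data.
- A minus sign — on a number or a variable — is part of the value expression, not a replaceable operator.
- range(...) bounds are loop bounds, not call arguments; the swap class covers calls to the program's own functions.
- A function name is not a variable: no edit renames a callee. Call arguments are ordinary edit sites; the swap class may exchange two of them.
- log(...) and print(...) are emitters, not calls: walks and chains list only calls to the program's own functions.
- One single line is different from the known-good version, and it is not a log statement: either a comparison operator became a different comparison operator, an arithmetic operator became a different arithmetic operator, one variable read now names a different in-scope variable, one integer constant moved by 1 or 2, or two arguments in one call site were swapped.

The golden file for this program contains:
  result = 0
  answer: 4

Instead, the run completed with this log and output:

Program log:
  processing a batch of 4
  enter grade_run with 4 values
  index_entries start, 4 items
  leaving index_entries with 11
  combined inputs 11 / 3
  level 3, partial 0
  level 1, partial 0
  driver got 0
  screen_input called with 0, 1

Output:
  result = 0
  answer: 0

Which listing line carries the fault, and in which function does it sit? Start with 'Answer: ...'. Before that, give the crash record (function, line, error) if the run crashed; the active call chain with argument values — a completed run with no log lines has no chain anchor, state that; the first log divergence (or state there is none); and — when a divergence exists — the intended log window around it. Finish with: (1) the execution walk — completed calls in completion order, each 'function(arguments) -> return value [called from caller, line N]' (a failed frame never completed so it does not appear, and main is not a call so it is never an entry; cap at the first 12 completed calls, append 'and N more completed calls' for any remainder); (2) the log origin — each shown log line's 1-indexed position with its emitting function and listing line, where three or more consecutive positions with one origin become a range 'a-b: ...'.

Answer: the defect is in settle_round at line 5.
Core observation: Everything matches until log position 7, which reads 'level 1, partial 0' in place of 'level 1, partial 3'.
Call chain: main -> screen_input(0, 1) (called at line 35).
First divergence: position 7 — shown 'level 1, partial 0', intended 'level 1, partial 3'.
Intended log window:
  5: combined inputs 11 / 3
  6: level 3, partial 0
  7: level 1, partial 3
  8: driver got 4
Execution walk:
  index_entries([2, 6, 11, 3]) -> 11  [called from grade_run, line 18]
  settle_round(-1, 0) -> 0  [called from settle_round, line 5]
  settle_round(1, 0) -> 0  [called from settle_round, line 5]
  settle_round(3, 0) -> 0  [called from grade_run, line 21]
  grade_run([2, 6, 11, 3]) -> 0  [called from main, line 33]
  screen_input(0, 1) -> 0  [called from main, line 35]
Origin of each log line:
  1: emitted by main (line 32)
  2: emitted by grade_run (line 17)
  3: emitted by index_entries (line 8)
  4: emitted by index_entries (line 13)
  5: emitted by grade_run (line 20)
  6: emitted by settle_round (line 4)
  7: emitted by settle_round (line 4)
  8: emitted by main (line 34)
  9: emitted by screen_input (line 24)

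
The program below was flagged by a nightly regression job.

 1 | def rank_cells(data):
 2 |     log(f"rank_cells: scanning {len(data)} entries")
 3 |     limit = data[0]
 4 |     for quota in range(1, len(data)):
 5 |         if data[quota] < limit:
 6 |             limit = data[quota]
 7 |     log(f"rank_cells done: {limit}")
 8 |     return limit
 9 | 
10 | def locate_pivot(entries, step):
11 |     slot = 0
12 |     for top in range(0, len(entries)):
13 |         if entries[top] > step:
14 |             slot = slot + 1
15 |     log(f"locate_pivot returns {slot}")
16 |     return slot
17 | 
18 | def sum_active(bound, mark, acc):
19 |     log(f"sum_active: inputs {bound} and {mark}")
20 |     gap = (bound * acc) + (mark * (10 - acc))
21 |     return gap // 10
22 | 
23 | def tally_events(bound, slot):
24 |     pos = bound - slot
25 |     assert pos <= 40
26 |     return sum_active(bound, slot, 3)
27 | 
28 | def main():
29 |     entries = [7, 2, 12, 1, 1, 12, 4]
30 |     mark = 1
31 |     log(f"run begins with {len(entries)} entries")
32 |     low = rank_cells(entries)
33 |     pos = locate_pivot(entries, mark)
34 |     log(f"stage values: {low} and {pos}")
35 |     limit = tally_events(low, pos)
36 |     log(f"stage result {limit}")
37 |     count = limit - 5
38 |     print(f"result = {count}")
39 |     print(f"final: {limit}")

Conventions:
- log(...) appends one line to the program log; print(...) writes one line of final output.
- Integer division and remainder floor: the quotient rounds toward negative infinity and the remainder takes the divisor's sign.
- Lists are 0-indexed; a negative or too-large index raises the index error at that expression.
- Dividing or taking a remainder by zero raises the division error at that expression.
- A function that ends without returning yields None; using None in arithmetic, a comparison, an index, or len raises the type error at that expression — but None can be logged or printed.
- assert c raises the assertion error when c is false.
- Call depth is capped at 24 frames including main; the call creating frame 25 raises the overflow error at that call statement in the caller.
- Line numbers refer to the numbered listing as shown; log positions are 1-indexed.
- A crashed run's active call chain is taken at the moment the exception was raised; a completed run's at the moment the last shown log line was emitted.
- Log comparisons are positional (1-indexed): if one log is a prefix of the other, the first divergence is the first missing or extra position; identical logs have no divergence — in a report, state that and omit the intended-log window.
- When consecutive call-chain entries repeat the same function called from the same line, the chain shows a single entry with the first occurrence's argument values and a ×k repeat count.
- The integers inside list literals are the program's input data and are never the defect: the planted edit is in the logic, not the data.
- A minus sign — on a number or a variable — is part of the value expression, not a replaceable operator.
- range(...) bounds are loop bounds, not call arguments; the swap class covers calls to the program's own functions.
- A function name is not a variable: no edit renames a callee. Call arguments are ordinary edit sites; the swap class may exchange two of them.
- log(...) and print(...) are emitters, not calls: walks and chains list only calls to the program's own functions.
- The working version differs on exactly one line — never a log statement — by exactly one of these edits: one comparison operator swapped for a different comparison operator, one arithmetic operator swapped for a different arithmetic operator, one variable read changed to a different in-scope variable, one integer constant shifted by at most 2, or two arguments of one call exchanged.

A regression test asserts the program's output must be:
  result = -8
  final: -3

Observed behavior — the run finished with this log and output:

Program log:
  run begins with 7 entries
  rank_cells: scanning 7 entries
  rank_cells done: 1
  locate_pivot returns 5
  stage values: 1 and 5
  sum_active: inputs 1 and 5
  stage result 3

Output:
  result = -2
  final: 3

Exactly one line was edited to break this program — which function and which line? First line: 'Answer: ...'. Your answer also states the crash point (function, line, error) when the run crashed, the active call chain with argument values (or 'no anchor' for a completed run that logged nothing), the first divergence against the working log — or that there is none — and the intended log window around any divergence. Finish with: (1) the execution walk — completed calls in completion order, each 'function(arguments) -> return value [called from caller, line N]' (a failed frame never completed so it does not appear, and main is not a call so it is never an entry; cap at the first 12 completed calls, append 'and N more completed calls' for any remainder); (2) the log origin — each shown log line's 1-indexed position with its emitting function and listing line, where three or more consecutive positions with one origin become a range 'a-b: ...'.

Answer: the defect is in tally_events at line 26.
Key fact: The log first diverges at position 6: the faulty run prints 'sum_active: inputs 1 and 5' where the working version prints 'sum_active: inputs 1 and -4'.
Call chain: main.
First divergence: position 6; shown 'sum_active: inputs 1 and 5' vs intended 'sum_active: inputs 1 and -4'.
Intended log window:
  4: locate_pivot returns 5
  5: stage values: 1 and 5
  6: sum_active: inputs 1 and -4
  7: stage result -3
Execution walk:
  rank_cells([7, 2, 12, 1, 1, 12, 4]) -> 1  [called from main, line 32]
  locate_pivot([7, 2, 12, 1, 1, 12, 4], 1) -> 5  [called from main, line 33]
  sum_active(1, 5, 3) -> 3  [called from tally_events, line 26]
  tally_events(1, 5) -> 3  [called from main, line 35]
Origin of each log line:
  1 — main, line 31
  2 — rank_cells, line 2
  3 — rank_cells, line 7
  4 — locate_pivot, line 15
  5 — main, line 34
  6 — sum_active, line 19
  7 — main, line 36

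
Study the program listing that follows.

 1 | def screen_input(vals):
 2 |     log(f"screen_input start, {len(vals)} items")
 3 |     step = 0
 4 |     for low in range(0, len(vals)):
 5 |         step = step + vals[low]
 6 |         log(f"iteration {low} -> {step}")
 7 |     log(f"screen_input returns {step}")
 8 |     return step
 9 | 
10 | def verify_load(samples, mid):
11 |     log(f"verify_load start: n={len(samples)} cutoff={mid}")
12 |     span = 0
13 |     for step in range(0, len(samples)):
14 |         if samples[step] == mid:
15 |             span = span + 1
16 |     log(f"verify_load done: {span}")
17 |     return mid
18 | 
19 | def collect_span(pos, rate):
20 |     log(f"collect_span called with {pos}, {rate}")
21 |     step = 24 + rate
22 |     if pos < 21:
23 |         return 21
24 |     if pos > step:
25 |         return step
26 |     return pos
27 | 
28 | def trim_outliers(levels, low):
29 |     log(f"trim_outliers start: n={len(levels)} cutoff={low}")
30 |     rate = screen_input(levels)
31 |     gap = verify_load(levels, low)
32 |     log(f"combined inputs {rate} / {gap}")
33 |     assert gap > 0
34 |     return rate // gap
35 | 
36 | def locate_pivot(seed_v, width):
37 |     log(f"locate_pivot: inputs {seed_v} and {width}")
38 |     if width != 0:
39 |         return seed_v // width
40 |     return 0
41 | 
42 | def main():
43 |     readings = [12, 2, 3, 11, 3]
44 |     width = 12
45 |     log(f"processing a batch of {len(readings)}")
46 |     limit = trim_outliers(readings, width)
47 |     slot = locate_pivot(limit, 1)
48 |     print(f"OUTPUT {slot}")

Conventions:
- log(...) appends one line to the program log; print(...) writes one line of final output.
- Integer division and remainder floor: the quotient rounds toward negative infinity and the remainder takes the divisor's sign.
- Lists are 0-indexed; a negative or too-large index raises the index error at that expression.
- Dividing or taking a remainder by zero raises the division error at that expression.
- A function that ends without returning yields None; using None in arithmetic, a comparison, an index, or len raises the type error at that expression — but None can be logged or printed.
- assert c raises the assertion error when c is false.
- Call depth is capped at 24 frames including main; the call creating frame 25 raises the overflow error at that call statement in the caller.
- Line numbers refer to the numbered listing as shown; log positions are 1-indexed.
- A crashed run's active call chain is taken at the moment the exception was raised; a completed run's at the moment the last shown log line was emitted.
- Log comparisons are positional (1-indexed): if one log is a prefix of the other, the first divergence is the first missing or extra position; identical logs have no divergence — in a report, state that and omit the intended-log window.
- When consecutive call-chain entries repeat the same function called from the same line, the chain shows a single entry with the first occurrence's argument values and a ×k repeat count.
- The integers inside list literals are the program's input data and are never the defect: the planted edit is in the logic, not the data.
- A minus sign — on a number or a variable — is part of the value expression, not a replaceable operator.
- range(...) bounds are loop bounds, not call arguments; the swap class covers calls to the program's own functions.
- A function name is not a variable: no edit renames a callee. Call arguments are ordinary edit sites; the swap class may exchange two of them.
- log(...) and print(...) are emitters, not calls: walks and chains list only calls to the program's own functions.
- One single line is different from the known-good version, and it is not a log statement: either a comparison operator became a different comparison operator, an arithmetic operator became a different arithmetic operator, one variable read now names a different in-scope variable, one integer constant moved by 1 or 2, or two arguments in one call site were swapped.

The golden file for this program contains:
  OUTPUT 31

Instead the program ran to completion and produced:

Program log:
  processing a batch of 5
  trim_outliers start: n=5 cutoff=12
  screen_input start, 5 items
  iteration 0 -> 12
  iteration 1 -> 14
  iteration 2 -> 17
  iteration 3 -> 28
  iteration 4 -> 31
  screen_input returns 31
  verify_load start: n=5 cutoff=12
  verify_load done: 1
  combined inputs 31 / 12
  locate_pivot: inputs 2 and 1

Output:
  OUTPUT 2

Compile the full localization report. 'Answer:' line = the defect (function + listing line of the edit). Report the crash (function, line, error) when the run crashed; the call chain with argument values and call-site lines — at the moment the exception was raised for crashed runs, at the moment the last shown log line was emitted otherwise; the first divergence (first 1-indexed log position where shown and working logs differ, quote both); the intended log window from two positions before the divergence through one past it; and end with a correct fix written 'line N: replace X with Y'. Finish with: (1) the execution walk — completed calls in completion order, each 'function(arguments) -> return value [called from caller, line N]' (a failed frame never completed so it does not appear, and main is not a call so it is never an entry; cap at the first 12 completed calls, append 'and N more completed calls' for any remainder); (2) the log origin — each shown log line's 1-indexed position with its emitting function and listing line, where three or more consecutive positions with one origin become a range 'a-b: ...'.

Answer: the defect is in verify_load at line 17.
Key fact: The earliest visible damage is log position 12 — 'combined inputs 31 / 12' rather than the intended 'combined inputs 31 / 1'.
Call chain: main -> locate_pivot(2, 1) (called at line 47).
First divergence: position 12 — the shown line 'combined inputs 31 / 12' should read 'combined inputs 31 / 1'.
Intended log window:
  10: verify_load start: n=5 cutoff=12
  11: verify_load done: 1
  12: combined inputs 31 / 1
  13: locate_pivot: inputs 31 and 1
Execution walk:
  screen_input([12, 2, 3, 11, 3]) -> 31  [called from trim_outliers, line 30]
  verify_load([12, 2, 3, 11, 3], 12) -> 12  [called from trim_outliers, line 31]
  trim_outliers([12, 2, 3, 11, 3], 12) -> 2  [called from main, line 46]
  locate_pivot(2, 1) -> 2  [called from main, line 47]
Log line origins:
  1: from main, line 45
  2: from trim_outliers, line 29
  3: from screen_input, line 2
  4-8: from screen_input, line 6
  9: from screen_input, line 7
  10: from verify_load, line 11
  11: from verify_load, line 16
  12: from trim_outliers, line 32
  13: from locate_pivot, line 37
A correct fix: line 17: replace `mid` with `span`.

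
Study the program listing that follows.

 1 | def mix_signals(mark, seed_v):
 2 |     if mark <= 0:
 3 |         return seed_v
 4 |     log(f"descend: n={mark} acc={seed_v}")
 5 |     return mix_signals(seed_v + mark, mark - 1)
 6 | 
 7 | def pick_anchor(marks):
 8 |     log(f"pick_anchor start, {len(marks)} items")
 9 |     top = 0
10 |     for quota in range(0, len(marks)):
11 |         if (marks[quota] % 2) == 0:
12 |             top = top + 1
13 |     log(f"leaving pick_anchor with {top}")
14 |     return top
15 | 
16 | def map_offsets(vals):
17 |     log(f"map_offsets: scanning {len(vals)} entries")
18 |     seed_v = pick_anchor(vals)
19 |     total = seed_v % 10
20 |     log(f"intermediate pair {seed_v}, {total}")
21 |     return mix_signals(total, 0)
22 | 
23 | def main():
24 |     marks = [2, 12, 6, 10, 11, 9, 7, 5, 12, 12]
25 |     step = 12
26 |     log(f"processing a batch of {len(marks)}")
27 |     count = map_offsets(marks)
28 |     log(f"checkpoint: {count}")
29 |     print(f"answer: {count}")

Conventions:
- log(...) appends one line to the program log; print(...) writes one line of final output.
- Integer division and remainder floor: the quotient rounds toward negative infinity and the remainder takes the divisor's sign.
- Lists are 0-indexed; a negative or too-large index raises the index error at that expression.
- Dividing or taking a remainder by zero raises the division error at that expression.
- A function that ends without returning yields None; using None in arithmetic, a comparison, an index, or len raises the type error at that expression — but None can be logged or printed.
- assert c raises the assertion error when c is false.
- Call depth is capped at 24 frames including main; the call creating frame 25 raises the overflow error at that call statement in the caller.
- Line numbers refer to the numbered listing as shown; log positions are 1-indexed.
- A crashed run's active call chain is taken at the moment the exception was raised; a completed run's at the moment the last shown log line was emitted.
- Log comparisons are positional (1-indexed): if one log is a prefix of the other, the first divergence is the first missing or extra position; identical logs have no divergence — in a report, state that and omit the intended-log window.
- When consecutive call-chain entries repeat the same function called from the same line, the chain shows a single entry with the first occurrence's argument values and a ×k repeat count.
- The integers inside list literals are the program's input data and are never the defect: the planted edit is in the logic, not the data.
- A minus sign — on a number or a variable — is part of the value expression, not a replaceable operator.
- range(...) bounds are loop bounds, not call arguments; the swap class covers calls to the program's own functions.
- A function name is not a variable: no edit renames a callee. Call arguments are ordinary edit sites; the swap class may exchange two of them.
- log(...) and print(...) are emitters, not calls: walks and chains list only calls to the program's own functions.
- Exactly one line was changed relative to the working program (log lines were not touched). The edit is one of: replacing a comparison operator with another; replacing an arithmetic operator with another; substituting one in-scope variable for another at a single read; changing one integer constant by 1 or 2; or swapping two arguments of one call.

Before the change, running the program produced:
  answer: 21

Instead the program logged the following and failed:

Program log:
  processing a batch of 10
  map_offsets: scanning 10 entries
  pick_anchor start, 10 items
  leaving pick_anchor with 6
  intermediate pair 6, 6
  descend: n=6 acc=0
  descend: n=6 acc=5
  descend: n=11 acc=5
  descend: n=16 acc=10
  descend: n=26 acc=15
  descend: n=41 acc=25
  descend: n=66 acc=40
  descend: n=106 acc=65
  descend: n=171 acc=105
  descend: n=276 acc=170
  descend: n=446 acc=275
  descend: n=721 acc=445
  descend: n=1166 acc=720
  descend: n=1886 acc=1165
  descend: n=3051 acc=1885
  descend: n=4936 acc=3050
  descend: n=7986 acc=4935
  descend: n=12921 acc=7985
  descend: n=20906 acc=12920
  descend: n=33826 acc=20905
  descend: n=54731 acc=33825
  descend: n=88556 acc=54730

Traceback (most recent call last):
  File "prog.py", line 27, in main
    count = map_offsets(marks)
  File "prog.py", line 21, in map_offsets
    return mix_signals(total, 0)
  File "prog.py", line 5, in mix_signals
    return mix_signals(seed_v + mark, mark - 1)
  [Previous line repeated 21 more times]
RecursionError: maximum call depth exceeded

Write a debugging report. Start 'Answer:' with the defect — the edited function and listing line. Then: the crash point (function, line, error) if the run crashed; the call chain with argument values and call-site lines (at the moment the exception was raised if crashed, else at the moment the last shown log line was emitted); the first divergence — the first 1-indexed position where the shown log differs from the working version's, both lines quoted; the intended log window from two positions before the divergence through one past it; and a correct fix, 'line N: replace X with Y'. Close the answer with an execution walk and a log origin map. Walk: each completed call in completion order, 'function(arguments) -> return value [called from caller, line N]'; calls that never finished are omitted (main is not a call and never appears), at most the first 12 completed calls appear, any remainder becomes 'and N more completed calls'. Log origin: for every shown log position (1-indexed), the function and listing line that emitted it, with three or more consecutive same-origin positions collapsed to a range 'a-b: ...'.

Answer: the defect is in mix_signals at line 5.
The tell: The log first diverges at position 7: the faulty run prints 'descend: n=6 acc=5' where the working version prints 'descend: n=5 acc=6'.
Crash: mix_signals, line 5, RecursionError.
Call chain: main -> map_offsets([2, 12, 6, 10, 11, 9, 7, 5, 12, 12]) (called at line 27) -> mix_signals(6, 0) (called at line 21) -> mix_signals(6, 5) (called at line 5) ×21.
First divergence: position 7 — the shown line 'descend: n=6 acc=5' should read 'descend: n=5 acc=6'.
Intended log window:
  5: intermediate pair 6, 6
  6: descend: n=6 acc=0
  7: descend: n=5 acc=6
  8: descend: n=4 acc=11
Execution walk:
  pick_anchor([2, 12, 6, 10, 11, 9, 7, 5, 12, 12]) -> 6  [called from map_offsets, line 18]
Log line origins:
  1 — main, line 26
  2 — map_offsets, line 17
  3 — pick_anchor, line 8
  4 — pick_anchor, line 13
  5 — map_offsets, line 20
  6-27 — mix_signals, line 4
A correct fix: line 5: replace `mix_signals(seed_v + mark, mark - 1)` with `mix_signals(mark - 1, seed_v + mark)`.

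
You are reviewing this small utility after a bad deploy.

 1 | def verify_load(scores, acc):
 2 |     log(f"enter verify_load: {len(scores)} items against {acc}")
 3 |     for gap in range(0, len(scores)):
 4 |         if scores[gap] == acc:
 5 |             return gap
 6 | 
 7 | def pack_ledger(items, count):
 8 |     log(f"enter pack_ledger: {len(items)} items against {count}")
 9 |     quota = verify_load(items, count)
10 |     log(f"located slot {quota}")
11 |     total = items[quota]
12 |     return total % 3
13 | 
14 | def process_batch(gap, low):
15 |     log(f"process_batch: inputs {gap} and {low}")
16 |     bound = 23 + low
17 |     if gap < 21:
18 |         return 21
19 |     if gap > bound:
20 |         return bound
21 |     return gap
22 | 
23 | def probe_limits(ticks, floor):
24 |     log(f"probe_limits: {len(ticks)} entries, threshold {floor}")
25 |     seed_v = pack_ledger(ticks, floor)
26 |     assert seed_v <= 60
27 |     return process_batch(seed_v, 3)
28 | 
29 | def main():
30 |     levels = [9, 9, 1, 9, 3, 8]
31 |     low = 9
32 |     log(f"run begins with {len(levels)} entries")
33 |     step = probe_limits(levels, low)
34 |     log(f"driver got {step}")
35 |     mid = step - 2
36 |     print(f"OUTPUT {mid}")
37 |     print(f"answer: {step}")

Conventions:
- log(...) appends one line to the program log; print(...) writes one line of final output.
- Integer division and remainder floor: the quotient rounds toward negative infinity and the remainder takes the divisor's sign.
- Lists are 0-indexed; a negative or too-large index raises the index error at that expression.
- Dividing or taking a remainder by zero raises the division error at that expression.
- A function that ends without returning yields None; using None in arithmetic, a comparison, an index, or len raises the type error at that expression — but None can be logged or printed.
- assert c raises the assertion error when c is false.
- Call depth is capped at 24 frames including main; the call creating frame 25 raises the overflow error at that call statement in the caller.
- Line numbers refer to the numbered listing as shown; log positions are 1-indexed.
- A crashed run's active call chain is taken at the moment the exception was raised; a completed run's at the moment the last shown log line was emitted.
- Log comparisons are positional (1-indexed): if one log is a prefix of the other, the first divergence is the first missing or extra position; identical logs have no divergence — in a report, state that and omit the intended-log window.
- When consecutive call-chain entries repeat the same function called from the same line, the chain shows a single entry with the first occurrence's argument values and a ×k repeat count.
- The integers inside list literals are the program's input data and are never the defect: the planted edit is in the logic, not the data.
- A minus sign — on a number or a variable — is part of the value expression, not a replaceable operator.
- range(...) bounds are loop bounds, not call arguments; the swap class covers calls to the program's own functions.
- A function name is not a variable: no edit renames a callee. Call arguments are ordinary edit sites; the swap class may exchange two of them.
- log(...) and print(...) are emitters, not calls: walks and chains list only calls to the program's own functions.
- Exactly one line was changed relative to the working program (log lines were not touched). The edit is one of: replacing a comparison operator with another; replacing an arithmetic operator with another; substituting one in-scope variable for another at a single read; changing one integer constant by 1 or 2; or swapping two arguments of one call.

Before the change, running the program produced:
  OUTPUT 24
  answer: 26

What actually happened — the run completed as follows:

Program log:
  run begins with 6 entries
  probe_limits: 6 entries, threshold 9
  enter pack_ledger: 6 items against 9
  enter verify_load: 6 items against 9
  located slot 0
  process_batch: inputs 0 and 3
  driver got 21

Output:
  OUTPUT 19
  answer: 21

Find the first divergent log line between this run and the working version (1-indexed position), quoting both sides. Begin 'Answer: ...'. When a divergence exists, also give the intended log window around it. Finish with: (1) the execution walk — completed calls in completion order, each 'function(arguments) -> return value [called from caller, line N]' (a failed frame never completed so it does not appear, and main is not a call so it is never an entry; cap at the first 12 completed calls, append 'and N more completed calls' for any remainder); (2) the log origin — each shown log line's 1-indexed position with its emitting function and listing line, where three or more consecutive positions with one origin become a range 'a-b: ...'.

Answer: at position 6 the run shows 'process_batch: inputs 0 and 3' where the working version logs 'process_batch: inputs 27 and 3'.
Intended log window:
  4: enter verify_load: 6 items against 9
  5: located slot 0
  6: process_batch: inputs 27 and 3
  7: driver got 26
Execution walk:
  verify_load([9, 9, 1, 9, 3, 8], 9) -> 0  [called from pack_ledger, line 9]
  pack_ledger([9, 9, 1, 9, 3, 8], 9) -> 0  [called from probe_limits, line 25]
  process_batch(0, 3) -> 21  [called from probe_limits, line 27]
  probe_limits([9, 9, 1, 9, 3, 8], 9) -> 21  [called from main, line 33]
Log line origins:
  1: from main, line 32
  2: from probe_limits, line 24
  3: from pack_ledger, line 8
  4: from verify_load, line 2
  5: from pack_ledger, line 10
  6: from process_batch, line 15
  7: from main, line 34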